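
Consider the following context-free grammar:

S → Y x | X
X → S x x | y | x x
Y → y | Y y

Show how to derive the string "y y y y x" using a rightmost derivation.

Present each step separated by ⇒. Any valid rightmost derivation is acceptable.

S ⇒ Y x ⇒ Y y x ⇒ Y y y x ⇒ Y y y y x ⇒ y y y y x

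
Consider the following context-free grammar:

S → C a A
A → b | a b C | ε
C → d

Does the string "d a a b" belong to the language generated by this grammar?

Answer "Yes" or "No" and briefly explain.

No - no valid derivation exists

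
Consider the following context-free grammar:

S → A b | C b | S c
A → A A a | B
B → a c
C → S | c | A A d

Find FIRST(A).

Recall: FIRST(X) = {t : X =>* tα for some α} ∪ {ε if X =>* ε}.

We compute FIRST(A) using the standard algorithm.
FIRST(A) = {a}
FIRST(B) = {a}
FIRST(C) = {a, c}
FIRST(S) = {a, c}
Therefore, FIRST(A) = {a}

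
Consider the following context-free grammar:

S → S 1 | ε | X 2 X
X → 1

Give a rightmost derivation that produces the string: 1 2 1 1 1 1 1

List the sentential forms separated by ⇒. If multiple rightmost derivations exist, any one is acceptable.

S ⇒ S 1 ⇒ S 1 1 ⇒ S 1 1 1 ⇒ S 1 1 1 1 ⇒ X 2 X 1 1 1 1 ⇒ X 2 1 1 1 1 1 ⇒ 1 2 1 1 1 1 1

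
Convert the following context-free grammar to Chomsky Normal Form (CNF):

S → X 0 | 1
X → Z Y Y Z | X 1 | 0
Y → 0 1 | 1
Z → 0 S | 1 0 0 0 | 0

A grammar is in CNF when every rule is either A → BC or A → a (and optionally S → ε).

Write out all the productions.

T0 → 0; S → 1; T1 → 1; X → 0; Y → 1; Z → 0; S → X T0; X → Z X0; X0 → Y X1; X1 → Y Z; X → X T1; Y → T0 T1; Z → T0 S; Z → T1 X2; X2 → T0 X3; X3 → T0 T0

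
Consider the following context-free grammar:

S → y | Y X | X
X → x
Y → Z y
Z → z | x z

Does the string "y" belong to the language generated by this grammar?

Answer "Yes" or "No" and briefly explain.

Yes - a valid derivation exists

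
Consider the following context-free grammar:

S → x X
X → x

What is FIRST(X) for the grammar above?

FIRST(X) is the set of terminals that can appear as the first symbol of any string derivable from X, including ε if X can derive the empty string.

We compute FIRST(X) using the standard algorithm.
FIRST(S) = {x}
FIRST(X) = {x}
Therefore, FIRST(X) = {x}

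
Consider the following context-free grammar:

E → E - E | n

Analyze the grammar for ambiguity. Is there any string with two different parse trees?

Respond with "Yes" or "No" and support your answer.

Yes - the string 'n - n - n - n - n' has two distinct parse trees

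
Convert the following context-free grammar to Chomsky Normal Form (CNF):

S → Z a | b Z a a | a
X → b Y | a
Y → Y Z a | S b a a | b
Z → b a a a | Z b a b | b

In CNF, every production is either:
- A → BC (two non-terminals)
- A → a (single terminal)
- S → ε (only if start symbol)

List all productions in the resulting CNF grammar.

TA → a; TB → b; S → a; X → a; Y → b; Z → b; S → Z TA; S → TB X0; X0 → Z X1; X1 → TA TA; X → TB Y; Y → Y X2; X2 → Z TA; Y → S X3; X3 → TB X4; X4 → TA TA; Z → TB X5; X5 → TA X6; X6 → TA TA; Z → Z X7; X7 → TB X8; X8 → TA TB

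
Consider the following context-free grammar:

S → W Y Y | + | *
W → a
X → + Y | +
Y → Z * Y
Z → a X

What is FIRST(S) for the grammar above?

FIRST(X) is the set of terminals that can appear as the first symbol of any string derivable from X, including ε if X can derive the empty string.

We compute FIRST(S) using the standard algorithm.
FIRST(S) = {*, +, a}
FIRST(W) = {a}
FIRST(X) = {+}
FIRST(Y) = {a}
FIRST(Z) = {a}
Therefore, FIRST(S) = {*, +, a}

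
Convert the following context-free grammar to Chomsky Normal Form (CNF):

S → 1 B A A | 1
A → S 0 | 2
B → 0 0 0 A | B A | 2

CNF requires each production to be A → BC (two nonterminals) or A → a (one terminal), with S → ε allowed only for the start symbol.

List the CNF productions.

T1 → 1; S → 1; T0 → 0; A → 2; B → 2; S → T1 X0; X0 → B X1; X1 → A A; A → S T0; B → T0 X2; X2 → T0 X3; X3 → T0 A; B → B A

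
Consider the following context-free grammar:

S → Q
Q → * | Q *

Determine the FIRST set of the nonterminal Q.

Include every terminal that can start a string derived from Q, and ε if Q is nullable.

We compute FIRST(Q) using the standard algorithm.
FIRST(Q) = {*}
FIRST(S) = {*}
Therefore, FIRST(Q) = {*}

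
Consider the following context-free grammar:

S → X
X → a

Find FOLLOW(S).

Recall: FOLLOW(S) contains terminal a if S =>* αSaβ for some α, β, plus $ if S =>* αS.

We compute FOLLOW(S) using the standard algorithm.
FOLLOW(S) starts with {$}.
FIRST(S) = {a}
FIRST(X) = {a}
FOLLOW(S) = {$}
FOLLOW(X) = {$}
Therefore, FOLLOW(S) = {$}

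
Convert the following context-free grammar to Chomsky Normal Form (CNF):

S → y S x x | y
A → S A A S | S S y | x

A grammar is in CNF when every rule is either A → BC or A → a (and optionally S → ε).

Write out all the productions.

TY → y; TX → x; S → y; A → x; S → TY X0; X0 → S X1; X1 → TX TX; A → S X2; X2 → A X3; X3 → A S; A → S X4; X4 → S TY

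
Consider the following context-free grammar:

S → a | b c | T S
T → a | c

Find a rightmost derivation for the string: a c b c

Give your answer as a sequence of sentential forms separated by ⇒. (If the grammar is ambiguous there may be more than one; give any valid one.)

S ⇒ T S ⇒ T T S ⇒ T T b c ⇒ T c b c ⇒ a c b c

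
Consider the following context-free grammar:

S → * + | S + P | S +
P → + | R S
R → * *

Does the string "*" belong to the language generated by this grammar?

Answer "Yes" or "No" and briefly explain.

No - no valid derivation exists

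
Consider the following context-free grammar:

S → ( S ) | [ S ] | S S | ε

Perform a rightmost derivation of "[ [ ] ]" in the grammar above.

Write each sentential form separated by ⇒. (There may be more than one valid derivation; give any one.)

S ⇒ [ S ] ⇒ [ [ S ] ] ⇒ [ [ ] ]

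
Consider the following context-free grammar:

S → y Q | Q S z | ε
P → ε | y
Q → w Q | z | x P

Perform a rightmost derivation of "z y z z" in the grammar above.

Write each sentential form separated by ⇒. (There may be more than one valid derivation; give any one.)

S ⇒ Q S z ⇒ Q y Q z ⇒ Q y z z ⇒ z y z z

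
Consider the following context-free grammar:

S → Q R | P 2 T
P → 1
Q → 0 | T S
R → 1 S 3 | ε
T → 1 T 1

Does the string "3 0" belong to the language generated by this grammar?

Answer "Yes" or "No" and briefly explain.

No - no valid derivation exists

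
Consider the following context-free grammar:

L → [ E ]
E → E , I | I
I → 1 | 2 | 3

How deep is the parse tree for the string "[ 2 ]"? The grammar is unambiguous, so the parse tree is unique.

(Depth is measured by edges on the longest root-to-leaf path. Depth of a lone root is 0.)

3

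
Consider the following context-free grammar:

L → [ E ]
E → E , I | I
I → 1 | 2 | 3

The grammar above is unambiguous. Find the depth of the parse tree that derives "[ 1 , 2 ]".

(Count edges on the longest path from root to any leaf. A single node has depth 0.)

4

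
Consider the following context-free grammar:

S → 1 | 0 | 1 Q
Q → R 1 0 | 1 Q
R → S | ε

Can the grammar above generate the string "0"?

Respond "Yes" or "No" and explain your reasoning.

Yes - a valid derivation exists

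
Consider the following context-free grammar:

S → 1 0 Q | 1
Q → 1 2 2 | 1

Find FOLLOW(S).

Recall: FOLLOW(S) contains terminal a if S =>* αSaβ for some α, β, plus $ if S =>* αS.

We compute FOLLOW(S) using the standard algorithm.
FOLLOW(S) starts with {$}.
FIRST(Q) = {1}
FIRST(S) = {1}
FOLLOW(Q) = {$}
FOLLOW(S) = {$}
Therefore, FOLLOW(S) = {$}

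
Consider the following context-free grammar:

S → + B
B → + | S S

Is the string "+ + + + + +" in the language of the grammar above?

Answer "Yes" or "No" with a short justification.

No - no valid derivation exists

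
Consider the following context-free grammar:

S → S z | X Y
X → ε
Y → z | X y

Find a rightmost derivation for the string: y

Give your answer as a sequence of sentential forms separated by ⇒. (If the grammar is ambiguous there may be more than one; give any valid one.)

S ⇒ X Y ⇒ X X y ⇒ X y ⇒ y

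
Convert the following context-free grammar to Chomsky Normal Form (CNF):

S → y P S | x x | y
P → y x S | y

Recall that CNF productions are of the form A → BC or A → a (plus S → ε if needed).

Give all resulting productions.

TY → y; TX → x; S → y; P → y; S → TY X0; X0 → P S; S → TX TX; P → TY X1; X1 → TX S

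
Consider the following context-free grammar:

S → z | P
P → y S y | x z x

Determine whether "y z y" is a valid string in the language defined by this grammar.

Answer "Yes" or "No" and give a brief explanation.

Yes - a valid derivation exists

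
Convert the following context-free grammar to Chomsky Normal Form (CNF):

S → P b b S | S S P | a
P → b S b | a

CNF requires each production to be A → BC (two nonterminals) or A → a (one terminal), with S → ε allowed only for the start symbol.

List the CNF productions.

TB → b; S → a; P → a; S → P X0; X0 → TB X1; X1 → TB S; S → S X2; X2 → S P; P → TB X3; X3 → S TB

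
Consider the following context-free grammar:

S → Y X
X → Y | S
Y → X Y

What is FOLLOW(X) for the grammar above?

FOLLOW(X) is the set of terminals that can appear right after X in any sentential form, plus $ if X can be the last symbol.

We compute FOLLOW(X) using the standard algorithm.
FOLLOW(S) starts with {$}.
FIRST(S) = {}
FIRST(X) = {}
FIRST(Y) = {}
FOLLOW(S) = {$}
FOLLOW(X) = {$}
FOLLOW(Y) = {$}
Therefore, FOLLOW(X) = {$}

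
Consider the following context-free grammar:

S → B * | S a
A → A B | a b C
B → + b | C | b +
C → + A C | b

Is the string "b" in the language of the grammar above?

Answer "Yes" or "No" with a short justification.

No - no valid derivation exists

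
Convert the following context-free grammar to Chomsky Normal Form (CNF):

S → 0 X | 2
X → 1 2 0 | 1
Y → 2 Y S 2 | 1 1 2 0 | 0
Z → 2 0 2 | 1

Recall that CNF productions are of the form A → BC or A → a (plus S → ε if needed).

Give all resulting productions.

T0 → 0; S → 2; T1 → 1; T2 → 2; X → 1; Y → 0; Z → 1; S → T0 X; X → T1 X0; X0 → T2 T0; Y → T2 X1; X1 → Y X2; X2 → S T2; Y → T1 X3; X3 → T1 X4; X4 → T2 T0; Z → T2 X5; X5 → T0 T2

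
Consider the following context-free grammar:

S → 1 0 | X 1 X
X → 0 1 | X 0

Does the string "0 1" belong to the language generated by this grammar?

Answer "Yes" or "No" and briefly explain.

No - no valid derivation exists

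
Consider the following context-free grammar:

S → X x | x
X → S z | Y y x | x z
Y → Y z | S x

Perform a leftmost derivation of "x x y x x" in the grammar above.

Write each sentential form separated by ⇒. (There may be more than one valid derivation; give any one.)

S ⇒ X x ⇒ Y y x x ⇒ S x y x x ⇒ x x y x x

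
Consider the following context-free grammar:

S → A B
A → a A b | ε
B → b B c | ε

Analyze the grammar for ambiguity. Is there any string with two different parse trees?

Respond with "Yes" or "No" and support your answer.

No - the grammar is unambiguous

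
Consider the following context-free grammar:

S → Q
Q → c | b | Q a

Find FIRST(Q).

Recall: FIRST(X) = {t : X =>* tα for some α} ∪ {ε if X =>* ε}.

We compute FIRST(Q) using the standard algorithm.
FIRST(Q) = {b, c}
FIRST(S) = {b, c}
Therefore, FIRST(Q) = {b, c}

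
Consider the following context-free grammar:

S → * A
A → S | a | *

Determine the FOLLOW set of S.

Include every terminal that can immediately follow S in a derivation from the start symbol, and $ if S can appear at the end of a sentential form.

We compute FOLLOW(S) using the standard algorithm.
FOLLOW(S) starts with {$}.
FIRST(A) = {*, a}
FIRST(S) = {*}
FOLLOW(A) = {$}
FOLLOW(S) = {$}
Therefore, FOLLOW(S) = {$}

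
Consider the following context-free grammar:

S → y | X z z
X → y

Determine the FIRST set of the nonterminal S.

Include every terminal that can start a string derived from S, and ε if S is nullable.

We compute FIRST(S) using the standard algorithm.
FIRST(S) = {y}
FIRST(X) = {y}
Therefore, FIRST(S) = {y}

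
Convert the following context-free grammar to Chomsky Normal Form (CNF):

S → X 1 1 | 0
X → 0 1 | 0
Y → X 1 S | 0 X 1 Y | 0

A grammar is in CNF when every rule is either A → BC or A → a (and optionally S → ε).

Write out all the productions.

T1 → 1; S → 0; T0 → 0; X → 0; Y → 0; S → X X0; X0 → T1 T1; X → T0 T1; Y → X X1; X1 → T1 S; Y → T0 X2; X2 → X X3; X3 → T1 Y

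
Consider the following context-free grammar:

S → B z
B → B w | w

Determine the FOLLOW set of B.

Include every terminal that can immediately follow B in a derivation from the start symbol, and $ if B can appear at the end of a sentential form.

We compute FOLLOW(B) using the standard algorithm.
FOLLOW(S) starts with {$}.
FIRST(B) = {w}
FIRST(S) = {w}
FOLLOW(B) = {w, z}
FOLLOW(S) = {$}
Therefore, FOLLOW(B) = {w, z}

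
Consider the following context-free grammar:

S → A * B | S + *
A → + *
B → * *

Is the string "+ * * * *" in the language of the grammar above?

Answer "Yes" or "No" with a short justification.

Yes - a valid derivation exists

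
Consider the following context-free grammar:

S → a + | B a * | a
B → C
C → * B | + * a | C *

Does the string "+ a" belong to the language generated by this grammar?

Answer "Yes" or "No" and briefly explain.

No - no valid derivation exists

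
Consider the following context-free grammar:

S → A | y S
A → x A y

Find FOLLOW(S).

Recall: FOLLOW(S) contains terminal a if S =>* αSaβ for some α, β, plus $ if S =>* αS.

We compute FOLLOW(S) using the standard algorithm.
FOLLOW(S) starts with {$}.
FIRST(A) = {x}
FIRST(S) = {x, y}
FOLLOW(A) = {$, y}
FOLLOW(S) = {$}
Therefore, FOLLOW(S) = {$}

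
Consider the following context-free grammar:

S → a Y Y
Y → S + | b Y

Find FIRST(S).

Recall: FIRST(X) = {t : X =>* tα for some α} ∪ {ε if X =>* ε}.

We compute FIRST(S) using the standard algorithm.
FIRST(S) = {a}
FIRST(Y) = {a, b}
Therefore, FIRST(S) = {a}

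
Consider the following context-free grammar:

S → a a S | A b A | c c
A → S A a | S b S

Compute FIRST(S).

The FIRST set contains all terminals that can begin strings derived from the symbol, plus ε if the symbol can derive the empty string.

We compute FIRST(S) using the standard algorithm.
FIRST(A) = {a, c}
FIRST(S) = {a, c}
Therefore, FIRST(S) = {a, c}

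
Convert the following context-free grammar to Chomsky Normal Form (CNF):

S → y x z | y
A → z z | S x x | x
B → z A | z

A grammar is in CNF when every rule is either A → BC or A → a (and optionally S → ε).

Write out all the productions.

TY → y; TX → x; TZ → z; S → y; A → x; B → z; S → TY X0; X0 → TX TZ; A → TZ TZ; A → S X1; X1 → TX TX; B → TZ A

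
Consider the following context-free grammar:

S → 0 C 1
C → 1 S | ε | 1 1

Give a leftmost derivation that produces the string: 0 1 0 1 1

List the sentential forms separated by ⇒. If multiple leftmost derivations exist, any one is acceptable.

S ⇒ 0 C 1 ⇒ 0 1 S 1 ⇒ 0 1 0 C 1 1 ⇒ 0 1 0 1 1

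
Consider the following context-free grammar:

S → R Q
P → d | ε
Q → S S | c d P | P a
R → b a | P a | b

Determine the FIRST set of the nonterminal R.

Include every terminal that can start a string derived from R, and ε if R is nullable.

We compute FIRST(R) using the standard algorithm.
FIRST(P) = {d, ε}
FIRST(Q) = {a, b, c, d}
FIRST(R) = {a, b, d}
FIRST(S) = {a, b, d}
Therefore, FIRST(R) = {a, b, d}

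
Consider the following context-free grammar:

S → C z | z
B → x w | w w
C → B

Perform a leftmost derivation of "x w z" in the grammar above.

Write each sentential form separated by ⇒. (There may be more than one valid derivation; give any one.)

S ⇒ C z ⇒ B z ⇒ x w z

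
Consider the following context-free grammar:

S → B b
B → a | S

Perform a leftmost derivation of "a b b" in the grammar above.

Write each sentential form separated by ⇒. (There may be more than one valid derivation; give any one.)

S ⇒ B b ⇒ S b ⇒ B b b ⇒ a b b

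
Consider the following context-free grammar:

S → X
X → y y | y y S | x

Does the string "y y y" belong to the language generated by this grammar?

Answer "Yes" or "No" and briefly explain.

No - no valid derivation exists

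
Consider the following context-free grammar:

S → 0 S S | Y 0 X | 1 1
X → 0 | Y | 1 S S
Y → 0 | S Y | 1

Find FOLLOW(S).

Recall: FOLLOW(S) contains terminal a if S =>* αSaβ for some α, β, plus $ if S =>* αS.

We compute FOLLOW(S) using the standard algorithm.
FOLLOW(S) starts with {$}.
FIRST(S) = {0, 1}
FIRST(X) = {0, 1}
FIRST(Y) = {0, 1}
FOLLOW(S) = {$, 0, 1}
FOLLOW(X) = {$, 0, 1}
FOLLOW(Y) = {$, 0, 1}
Therefore, FOLLOW(S) = {$, 0, 1}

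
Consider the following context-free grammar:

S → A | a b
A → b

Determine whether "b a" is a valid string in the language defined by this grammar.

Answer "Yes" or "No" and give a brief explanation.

No - no valid derivation exists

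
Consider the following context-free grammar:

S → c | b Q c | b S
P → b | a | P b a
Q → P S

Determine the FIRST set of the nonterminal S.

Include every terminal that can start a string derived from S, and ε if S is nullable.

We compute FIRST(S) using the standard algorithm.
FIRST(P) = {a, b}
FIRST(Q) = {a, b}
FIRST(S) = {b, c}
Therefore, FIRST(S) = {b, c}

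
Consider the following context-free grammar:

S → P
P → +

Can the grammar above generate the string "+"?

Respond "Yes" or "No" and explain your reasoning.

Yes - a valid derivation exists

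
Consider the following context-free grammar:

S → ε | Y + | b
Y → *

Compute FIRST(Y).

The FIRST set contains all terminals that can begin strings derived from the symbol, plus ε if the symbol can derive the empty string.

We compute FIRST(Y) using the standard algorithm.
FIRST(S) = {*, b, ε}
FIRST(Y) = {*}
Therefore, FIRST(Y) = {*}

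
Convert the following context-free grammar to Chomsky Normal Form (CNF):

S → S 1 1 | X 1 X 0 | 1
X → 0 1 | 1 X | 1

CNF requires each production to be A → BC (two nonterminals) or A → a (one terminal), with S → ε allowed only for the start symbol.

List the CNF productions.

T1 → 1; T0 → 0; S → 1; X → 1; S → S X0; X0 → T1 T1; S → X X1; X1 → T1 X2; X2 → X T0; X → T0 T1; X → T1 X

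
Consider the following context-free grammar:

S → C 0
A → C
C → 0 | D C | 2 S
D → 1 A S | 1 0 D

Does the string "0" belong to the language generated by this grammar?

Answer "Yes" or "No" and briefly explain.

No - no valid derivation exists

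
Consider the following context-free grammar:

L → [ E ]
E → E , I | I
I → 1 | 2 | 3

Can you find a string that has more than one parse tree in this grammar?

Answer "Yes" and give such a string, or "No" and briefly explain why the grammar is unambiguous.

No - the grammar is unambiguous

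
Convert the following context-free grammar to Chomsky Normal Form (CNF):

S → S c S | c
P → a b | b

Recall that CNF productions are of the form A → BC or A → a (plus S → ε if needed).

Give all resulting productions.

TC → c; S → c; TA → a; TB → b; P → b; S → S X0; X0 → TC S; P → TA TB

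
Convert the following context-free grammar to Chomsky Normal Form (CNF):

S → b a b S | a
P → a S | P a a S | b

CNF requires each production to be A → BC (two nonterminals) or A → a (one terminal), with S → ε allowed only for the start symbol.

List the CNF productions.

TB → b; TA → a; S → a; P → b; S → TB X0; X0 → TA X1; X1 → TB S; P → TA S; P → P X2; X2 → TA X3; X3 → TA S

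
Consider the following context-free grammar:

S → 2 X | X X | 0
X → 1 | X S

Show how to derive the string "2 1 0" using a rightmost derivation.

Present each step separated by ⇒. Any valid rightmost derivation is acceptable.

S ⇒ 2 X ⇒ 2 X S ⇒ 2 X 0 ⇒ 2 1 0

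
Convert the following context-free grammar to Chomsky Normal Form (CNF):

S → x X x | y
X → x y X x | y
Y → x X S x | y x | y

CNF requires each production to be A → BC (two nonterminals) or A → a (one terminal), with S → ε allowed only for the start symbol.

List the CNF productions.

TX → x; S → y; TY → y; X → y; Y → y; S → TX X0; X0 → X TX; X → TX X1; X1 → TY X2; X2 → X TX; Y → TX X3; X3 → X X4; X4 → S TX; Y → TY TX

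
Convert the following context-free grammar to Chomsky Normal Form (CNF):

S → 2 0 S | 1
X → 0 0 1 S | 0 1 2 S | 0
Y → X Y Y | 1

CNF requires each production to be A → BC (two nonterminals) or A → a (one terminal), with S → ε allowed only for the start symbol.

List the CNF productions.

T2 → 2; T0 → 0; S → 1; T1 → 1; X → 0; Y → 1; S → T2 X0; X0 → T0 S; X → T0 X1; X1 → T0 X2; X2 → T1 S; X → T0 X3; X3 → T1 X4; X4 → T2 S; Y → X X5; X5 → Y Y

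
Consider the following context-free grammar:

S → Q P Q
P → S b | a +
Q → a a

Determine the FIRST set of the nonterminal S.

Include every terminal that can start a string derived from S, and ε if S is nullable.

We compute FIRST(S) using the standard algorithm.
FIRST(P) = {a}
FIRST(Q) = {a}
FIRST(S) = {a}
Therefore, FIRST(S) = {a}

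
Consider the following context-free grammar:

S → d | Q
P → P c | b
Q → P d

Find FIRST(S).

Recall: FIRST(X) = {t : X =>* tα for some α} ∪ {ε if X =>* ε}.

We compute FIRST(S) using the standard algorithm.
FIRST(P) = {b}
FIRST(Q) = {b}
FIRST(S) = {b, d}
Therefore, FIRST(S) = {b, d}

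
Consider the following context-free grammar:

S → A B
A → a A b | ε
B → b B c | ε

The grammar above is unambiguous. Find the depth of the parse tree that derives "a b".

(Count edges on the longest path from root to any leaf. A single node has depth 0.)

3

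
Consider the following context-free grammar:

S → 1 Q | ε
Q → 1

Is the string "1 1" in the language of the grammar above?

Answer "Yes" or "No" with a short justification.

Yes - a valid derivation exists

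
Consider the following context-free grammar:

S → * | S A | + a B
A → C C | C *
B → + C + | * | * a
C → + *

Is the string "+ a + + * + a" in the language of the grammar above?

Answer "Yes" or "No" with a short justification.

No - no valid derivation exists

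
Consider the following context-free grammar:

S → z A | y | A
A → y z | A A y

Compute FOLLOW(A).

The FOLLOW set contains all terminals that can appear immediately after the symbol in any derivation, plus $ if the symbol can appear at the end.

We compute FOLLOW(A) using the standard algorithm.
FOLLOW(S) starts with {$}.
FIRST(A) = {y}
FIRST(S) = {y, z}
FOLLOW(A) = {$, y}
FOLLOW(S) = {$}
Therefore, FOLLOW(A) = {$, y}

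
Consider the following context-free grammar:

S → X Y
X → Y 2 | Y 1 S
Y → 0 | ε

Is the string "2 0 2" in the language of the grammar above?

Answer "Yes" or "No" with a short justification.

No - no valid derivation exists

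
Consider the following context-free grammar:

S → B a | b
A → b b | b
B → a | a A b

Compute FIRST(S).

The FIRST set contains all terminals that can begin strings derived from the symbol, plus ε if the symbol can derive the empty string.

We compute FIRST(S) using the standard algorithm.
FIRST(A) = {b}
FIRST(B) = {a}
FIRST(S) = {a, b}
Therefore, FIRST(S) = {a, b}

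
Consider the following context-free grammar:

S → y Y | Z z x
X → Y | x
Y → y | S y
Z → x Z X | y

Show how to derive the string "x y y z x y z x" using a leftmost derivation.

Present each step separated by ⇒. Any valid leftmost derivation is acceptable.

S ⇒ Z z x ⇒ x Z X z x ⇒ x y X z x ⇒ x y Y z x ⇒ x y S y z x ⇒ x y Z z x y z x ⇒ x y y z x y z x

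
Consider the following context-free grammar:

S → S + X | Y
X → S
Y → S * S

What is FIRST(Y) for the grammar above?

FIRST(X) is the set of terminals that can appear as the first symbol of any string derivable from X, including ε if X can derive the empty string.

We compute FIRST(Y) using the standard algorithm.
FIRST(S) = {}
FIRST(X) = {}
FIRST(Y) = {}
Therefore, FIRST(Y) = {}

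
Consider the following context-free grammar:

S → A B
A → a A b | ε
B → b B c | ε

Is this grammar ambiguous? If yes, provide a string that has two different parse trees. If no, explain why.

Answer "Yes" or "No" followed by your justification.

No - the grammar is unambiguous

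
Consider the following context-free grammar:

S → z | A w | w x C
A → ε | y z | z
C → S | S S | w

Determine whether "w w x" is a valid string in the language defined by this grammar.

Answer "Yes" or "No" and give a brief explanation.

No - no valid derivation exists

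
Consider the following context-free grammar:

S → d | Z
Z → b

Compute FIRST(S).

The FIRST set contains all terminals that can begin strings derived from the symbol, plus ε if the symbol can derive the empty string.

We compute FIRST(S) using the standard algorithm.
FIRST(S) = {b, d}
FIRST(Z) = {b}
Therefore, FIRST(S) = {b, d}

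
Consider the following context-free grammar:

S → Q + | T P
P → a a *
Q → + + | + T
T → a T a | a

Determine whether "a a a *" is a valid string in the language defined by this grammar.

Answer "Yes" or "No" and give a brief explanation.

Yes - a valid derivation exists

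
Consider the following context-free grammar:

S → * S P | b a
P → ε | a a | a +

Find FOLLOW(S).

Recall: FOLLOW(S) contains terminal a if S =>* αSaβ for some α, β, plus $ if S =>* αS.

We compute FOLLOW(S) using the standard algorithm.
FOLLOW(S) starts with {$}.
FIRST(P) = {a, ε}
FIRST(S) = {*, b}
FOLLOW(P) = {$, a}
FOLLOW(S) = {$, a}
Therefore, FOLLOW(S) = {$, a}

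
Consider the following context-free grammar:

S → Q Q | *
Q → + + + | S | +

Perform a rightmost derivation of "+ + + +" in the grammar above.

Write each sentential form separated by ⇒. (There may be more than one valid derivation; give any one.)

S ⇒ Q Q ⇒ Q + + + ⇒ + + + +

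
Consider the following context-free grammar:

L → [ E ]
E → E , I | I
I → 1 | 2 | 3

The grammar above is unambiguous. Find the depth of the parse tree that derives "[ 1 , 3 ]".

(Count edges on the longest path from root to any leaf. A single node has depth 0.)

4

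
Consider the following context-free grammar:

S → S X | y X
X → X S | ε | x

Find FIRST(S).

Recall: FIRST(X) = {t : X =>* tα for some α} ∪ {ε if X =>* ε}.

We compute FIRST(S) using the standard algorithm.
FIRST(S) = {y}
FIRST(X) = {x, y, ε}
Therefore, FIRST(S) = {y}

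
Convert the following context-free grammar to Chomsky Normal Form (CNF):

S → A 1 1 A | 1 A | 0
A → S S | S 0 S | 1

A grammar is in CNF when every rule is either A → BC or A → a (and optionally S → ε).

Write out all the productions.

T1 → 1; S → 0; T0 → 0; A → 1; S → A X0; X0 → T1 X1; X1 → T1 A; S → T1 A; A → S S; A → S X2; X2 → T0 S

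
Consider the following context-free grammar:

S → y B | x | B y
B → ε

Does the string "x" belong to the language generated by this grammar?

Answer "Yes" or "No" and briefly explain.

Yes - a valid derivation exists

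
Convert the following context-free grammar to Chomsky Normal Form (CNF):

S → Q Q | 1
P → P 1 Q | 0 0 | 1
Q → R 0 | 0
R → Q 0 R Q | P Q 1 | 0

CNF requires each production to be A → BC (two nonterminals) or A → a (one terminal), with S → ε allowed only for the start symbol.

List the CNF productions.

S → 1; T1 → 1; T0 → 0; P → 1; Q → 0; R → 0; S → Q Q; P → P X0; X0 → T1 Q; P → T0 T0; Q → R T0; R → Q X1; X1 → T0 X2; X2 → R Q; R → P X3; X3 → Q T1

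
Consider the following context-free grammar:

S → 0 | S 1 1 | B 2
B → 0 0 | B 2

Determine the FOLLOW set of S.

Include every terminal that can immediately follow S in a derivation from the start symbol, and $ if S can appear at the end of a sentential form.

We compute FOLLOW(S) using the standard algorithm.
FOLLOW(S) starts with {$}.
FIRST(B) = {0}
FIRST(S) = {0}
FOLLOW(B) = {2}
FOLLOW(S) = {$, 1}
Therefore, FOLLOW(S) = {$, 1}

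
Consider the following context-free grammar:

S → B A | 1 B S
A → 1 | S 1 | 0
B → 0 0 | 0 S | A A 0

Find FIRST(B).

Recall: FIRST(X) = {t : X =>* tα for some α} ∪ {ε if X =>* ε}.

We compute FIRST(B) using the standard algorithm.
FIRST(A) = {0, 1}
FIRST(B) = {0, 1}
FIRST(S) = {0, 1}
Therefore, FIRST(B) = {0, 1}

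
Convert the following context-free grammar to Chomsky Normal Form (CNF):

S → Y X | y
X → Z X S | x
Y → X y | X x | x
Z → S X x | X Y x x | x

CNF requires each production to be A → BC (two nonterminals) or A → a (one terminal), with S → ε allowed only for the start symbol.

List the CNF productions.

S → y; X → x; TY → y; TX → x; Y → x; Z → x; S → Y X; X → Z X0; X0 → X S; Y → X TY; Y → X TX; Z → S X1; X1 → X TX; Z → X X2; X2 → Y X3; X3 → TX TX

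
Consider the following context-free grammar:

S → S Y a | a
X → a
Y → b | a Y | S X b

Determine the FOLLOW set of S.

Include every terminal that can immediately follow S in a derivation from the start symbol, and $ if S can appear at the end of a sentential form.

We compute FOLLOW(S) using the standard algorithm.
FOLLOW(S) starts with {$}.
FIRST(S) = {a}
FIRST(X) = {a}
FIRST(Y) = {a, b}
FOLLOW(S) = {$, a, b}
FOLLOW(X) = {b}
FOLLOW(Y) = {a}
Therefore, FOLLOW(S) = {$, a, b}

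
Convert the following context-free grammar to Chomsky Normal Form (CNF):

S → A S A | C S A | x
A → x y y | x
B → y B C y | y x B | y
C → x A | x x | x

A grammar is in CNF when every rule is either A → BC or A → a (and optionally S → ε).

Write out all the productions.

S → x; TX → x; TY → y; A → x; B → y; C → x; S → A X0; X0 → S A; S → C X1; X1 → S A; A → TX X2; X2 → TY TY; B → TY X3; X3 → B X4; X4 → C TY; B → TY X5; X5 → TX B; C → TX A; C → TX TX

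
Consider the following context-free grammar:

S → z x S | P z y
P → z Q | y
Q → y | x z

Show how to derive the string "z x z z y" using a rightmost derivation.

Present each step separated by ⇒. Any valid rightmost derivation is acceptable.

S ⇒ P z y ⇒ z Q z y ⇒ z x z z y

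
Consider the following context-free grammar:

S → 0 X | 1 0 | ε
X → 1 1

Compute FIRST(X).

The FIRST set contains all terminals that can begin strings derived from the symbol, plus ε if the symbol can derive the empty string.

We compute FIRST(X) using the standard algorithm.
FIRST(S) = {0, 1, ε}
FIRST(X) = {1}
Therefore, FIRST(X) = {1}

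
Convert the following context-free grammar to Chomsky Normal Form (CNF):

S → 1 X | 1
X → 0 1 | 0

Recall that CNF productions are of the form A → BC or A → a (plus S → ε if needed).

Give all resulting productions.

T1 → 1; S → 1; T0 → 0; X → 0; S → T1 X; X → T0 T1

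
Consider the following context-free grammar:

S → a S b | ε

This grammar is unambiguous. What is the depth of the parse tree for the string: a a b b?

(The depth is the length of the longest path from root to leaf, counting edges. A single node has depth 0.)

3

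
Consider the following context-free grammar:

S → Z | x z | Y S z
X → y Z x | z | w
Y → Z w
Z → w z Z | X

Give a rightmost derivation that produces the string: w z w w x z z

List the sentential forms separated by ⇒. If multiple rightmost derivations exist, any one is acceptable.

S ⇒ Y S z ⇒ Y x z z ⇒ Z w x z z ⇒ w z Z w x z z ⇒ w z X w x z z ⇒ w z w w x z z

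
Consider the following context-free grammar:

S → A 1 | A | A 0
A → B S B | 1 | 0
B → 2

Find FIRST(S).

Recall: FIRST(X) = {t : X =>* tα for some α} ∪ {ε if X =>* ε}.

We compute FIRST(S) using the standard algorithm.
FIRST(A) = {0, 1, 2}
FIRST(B) = {2}
FIRST(S) = {0, 1, 2}
Therefore, FIRST(S) = {0, 1, 2}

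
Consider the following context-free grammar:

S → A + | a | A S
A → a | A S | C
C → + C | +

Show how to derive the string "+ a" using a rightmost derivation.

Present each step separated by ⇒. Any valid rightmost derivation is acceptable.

S ⇒ A S ⇒ A a ⇒ C a ⇒ + a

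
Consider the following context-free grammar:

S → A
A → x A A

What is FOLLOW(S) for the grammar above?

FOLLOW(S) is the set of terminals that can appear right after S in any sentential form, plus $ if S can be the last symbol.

We compute FOLLOW(S) using the standard algorithm.
FOLLOW(S) starts with {$}.
FIRST(A) = {x}
FIRST(S) = {x}
FOLLOW(A) = {$, x}
FOLLOW(S) = {$}
Therefore, FOLLOW(S) = {$}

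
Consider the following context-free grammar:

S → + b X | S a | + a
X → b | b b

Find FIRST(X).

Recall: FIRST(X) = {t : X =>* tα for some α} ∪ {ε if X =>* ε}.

We compute FIRST(X) using the standard algorithm.
FIRST(S) = {+}
FIRST(X) = {b}
Therefore, FIRST(X) = {b}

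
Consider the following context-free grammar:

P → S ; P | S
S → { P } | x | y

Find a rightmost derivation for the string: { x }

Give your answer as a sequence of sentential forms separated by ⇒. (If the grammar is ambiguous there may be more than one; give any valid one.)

P ⇒ S ⇒ { P } ⇒ { S } ⇒ { x }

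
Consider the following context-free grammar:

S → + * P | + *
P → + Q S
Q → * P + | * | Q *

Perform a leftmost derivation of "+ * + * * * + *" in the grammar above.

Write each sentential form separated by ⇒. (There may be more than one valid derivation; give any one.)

S ⇒ + * P ⇒ + * + Q S ⇒ + * + Q * S ⇒ + * + Q * * S ⇒ + * + * * * S ⇒ + * + * * * + *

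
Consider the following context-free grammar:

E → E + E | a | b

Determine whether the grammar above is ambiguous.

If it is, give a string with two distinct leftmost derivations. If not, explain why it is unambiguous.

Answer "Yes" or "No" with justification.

Yes - the string 'a + a + b + a + a' has two distinct leftmost derivations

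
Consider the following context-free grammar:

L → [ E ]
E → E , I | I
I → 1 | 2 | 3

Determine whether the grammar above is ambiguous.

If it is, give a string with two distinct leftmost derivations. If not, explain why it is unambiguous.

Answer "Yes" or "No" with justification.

No - the grammar is unambiguous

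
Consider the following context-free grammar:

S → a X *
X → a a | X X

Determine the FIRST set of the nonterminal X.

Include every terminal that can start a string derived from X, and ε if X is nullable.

We compute FIRST(X) using the standard algorithm.
FIRST(S) = {a}
FIRST(X) = {a}
Therefore, FIRST(X) = {a}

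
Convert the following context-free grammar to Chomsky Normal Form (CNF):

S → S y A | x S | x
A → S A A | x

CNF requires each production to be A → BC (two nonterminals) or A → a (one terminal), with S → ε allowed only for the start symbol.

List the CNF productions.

TY → y; TX → x; S → x; A → x; S → S X0; X0 → TY A; S → TX S; A → S X1; X1 → A A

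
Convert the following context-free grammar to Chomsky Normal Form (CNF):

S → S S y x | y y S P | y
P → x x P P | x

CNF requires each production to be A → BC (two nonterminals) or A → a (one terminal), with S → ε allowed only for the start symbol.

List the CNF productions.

TY → y; TX → x; S → y; P → x; S → S X0; X0 → S X1; X1 → TY TX; S → TY X2; X2 → TY X3; X3 → S P; P → TX X4; X4 → TX X5; X5 → P P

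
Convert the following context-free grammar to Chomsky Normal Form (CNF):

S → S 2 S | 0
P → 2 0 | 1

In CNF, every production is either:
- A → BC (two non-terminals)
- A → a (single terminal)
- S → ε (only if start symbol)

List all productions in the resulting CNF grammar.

T2 → 2; S → 0; T0 → 0; P → 1; S → S X0; X0 → T2 S; P → T2 T0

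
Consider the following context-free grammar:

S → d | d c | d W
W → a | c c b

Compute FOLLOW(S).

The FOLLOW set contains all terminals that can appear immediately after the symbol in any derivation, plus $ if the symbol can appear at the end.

We compute FOLLOW(S) using the standard algorithm.
FOLLOW(S) starts with {$}.
FIRST(S) = {d}
FIRST(W) = {a, c}
FOLLOW(S) = {$}
FOLLOW(W) = {$}
Therefore, FOLLOW(S) = {$}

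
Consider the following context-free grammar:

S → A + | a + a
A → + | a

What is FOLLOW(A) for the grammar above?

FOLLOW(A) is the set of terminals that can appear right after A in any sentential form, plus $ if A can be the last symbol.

We compute FOLLOW(A) using the standard algorithm.
FOLLOW(S) starts with {$}.
FIRST(A) = {+, a}
FIRST(S) = {+, a}
FOLLOW(A) = {+}
FOLLOW(S) = {$}
Therefore, FOLLOW(A) = {+}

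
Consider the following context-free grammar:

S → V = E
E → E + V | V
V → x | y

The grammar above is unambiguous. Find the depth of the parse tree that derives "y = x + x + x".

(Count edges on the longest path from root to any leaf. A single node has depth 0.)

5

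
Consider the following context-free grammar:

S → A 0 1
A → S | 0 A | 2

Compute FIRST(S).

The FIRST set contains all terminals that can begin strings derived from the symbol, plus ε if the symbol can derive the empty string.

We compute FIRST(S) using the standard algorithm.
FIRST(A) = {0, 2}
FIRST(S) = {0, 2}
Therefore, FIRST(S) = {0, 2}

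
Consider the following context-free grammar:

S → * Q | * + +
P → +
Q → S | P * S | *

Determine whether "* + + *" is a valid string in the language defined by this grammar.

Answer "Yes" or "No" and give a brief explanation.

No - no valid derivation exists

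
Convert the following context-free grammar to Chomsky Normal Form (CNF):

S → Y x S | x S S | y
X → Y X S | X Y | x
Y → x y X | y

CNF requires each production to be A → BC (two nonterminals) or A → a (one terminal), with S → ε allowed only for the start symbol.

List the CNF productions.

TX → x; S → y; X → x; TY → y; Y → y; S → Y X0; X0 → TX S; S → TX X1; X1 → S S; X → Y X2; X2 → X S; X → X Y; Y → TX X3; X3 → TY X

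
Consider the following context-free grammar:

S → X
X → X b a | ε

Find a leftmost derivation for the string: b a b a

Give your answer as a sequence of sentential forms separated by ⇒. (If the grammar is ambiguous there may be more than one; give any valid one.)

S ⇒ X ⇒ X b a ⇒ X b a b a ⇒ b a b a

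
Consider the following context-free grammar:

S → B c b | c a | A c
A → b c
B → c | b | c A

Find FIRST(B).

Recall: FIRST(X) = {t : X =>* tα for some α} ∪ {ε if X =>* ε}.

We compute FIRST(B) using the standard algorithm.
FIRST(A) = {b}
FIRST(B) = {b, c}
FIRST(S) = {b, c}
Therefore, FIRST(B) = {b, c}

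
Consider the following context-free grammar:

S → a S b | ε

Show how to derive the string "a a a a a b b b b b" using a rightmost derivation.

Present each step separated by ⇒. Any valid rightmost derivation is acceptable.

S ⇒ a S b ⇒ a a S b b ⇒ a a a S b b b ⇒ a a a a S b b b b ⇒ a a a a a S b b b b b ⇒ a a a a a b b b b b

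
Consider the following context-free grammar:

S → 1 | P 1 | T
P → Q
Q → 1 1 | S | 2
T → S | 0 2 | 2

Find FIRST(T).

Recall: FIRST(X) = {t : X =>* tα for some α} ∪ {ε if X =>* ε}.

We compute FIRST(T) using the standard algorithm.
FIRST(P) = {0, 1, 2}
FIRST(Q) = {0, 1, 2}
FIRST(S) = {0, 1, 2}
FIRST(T) = {0, 1, 2}
Therefore, FIRST(T) = {0, 1, 2}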